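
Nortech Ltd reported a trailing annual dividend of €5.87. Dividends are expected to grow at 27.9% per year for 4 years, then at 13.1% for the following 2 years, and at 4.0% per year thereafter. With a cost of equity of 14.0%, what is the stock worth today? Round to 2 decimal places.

€145.15

Three-stage DDM. Project D₁…D_6; terminal Gordon value at t=6 with g = 0.04; discount at r = 0.14.
D_1 = 7.5077
D_2 = 9.6024
D_3 = 12.2815
D_4 = 15.7080
D_5 = 17.7657
D_6 = 20.0930
TV_6 = 20.8968/(0.14−0.04) = 208.9675
P₀ = Σ Dₜ/(1+r)ᵗ + TV_6/(1+r)^6 = 145.1483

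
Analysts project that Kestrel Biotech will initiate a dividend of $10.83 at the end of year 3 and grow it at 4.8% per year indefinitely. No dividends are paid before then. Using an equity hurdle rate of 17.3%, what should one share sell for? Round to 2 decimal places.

Deferred-dividend DDM. At t=2 the remaining stream is a growing perpetuity with first payment D_3 = 10.83.
V_2 = D_3/(r−g) = 10.83/(0.173−0.048) = 86.6400
P₀ = V_2/(1+r)^2 = 86.6400/(1+0.173)^2 = 62.9684

$62.97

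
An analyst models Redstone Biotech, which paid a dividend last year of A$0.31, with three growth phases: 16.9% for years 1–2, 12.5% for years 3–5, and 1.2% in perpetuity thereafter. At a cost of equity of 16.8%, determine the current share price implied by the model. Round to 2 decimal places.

A$3.29

Three-stage DDM. Project D₁…D_5; terminal Gordon value at t=5 with g = 0.012; discount at r = 0.168.
D_1 = 0.3624
D_2 = 0.4236
D_3 = 0.4766
D_4 = 0.5362
D_5 = 0.6032
TV_5 = 0.6104/(0.168−0.012) = 3.9129
P₀ = Σ Dₜ/(1+r)ᵗ + TV_5/(1+r)^5 = 3.2855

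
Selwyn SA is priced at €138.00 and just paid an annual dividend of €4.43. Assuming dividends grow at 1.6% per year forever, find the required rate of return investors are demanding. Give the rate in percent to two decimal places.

4.86%

Rearranging the constant-growth DDM: r = D₁/P₀ + g.
D₁ = 4.43 × (1 + 0.016) = 4.5009.
r = 4.5009 / 138.00 + 0.016 = 0.03262 + 0.016 = 0.04862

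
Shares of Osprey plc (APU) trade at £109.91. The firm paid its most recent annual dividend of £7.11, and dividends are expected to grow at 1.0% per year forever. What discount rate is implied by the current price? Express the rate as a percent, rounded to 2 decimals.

7.53%

Rearranging the constant-growth DDM: r = D₁/P₀ + g.
D₁ = 7.11 × (1 + 0.01) = 7.1811.
r = 7.1811 / 109.91 + 0.01 = 0.06534 + 0.01 = 0.07534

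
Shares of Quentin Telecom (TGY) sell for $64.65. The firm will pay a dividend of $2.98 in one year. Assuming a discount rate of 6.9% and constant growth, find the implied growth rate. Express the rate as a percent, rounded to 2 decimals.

2.29%

From P₀ = D₁/(r − g), the implied growth is g = r − D₁/P₀.
g = 0.069 − 2.98/64.65 = 0.069 − 0.04609 = 0.02291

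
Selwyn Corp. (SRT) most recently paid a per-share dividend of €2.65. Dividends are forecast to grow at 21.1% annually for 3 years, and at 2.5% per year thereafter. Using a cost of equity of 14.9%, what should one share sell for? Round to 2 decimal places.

€34.49

Two-stage DDM. Project D₁…D_3 at 0.211, terminal growth 0.025, discount at r = 0.149.
D_1 = 3.2092
D_2 = 3.8863
D_3 = 4.7063
Terminal value at t=3: TV = D_4/(r−g) = 4.8239/(0.149−0.025) = 38.9028
P₀ = 3.2092/(1+0.149)^1 + 3.8863/(1+0.149)^2 + 4.7063/(1+0.149)^3 + 38.9028/(1+0.149)^3 = 34.4853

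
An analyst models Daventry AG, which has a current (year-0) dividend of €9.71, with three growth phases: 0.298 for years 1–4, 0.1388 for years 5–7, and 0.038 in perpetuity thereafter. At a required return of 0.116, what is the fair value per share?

€364.24

Three-stage DDM. Project D₁…D_7; terminal Gordon value at t=7 with g = 0.038; discount at r = 0.116.
D_1 = 12.6036
D_2 = 16.3594
D_3 = 21.2346
D_4 = 27.5625
D_5 = 31.3881
D_6 = 35.7448
D_7 = 40.7062
TV_7 = 42.2530/(0.116−0.038) = 541.7054
P₀ = Σ Dₜ/(1+r)ᵗ + TV_7/(1+r)^7 = 364.2444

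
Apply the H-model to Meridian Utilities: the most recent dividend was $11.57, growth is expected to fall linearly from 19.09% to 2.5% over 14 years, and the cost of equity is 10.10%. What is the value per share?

H-model: P₀ = D₀[(1+g_L) + H(g_S−g_L)]/(r−g_L), with H = 14/2 = 7.
P₀ = 11.57 × [(1+0.025) + 7×(0.1909−0.025)] / (0.101−0.025)
   = 11.57 × 2.1863 / 0.076 = 332.8354

$332.84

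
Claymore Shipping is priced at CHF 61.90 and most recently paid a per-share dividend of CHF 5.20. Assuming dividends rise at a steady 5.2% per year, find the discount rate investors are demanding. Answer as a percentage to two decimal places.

14.04%

Rearranging the constant-growth DDM: r = D₁/P₀ + g.
D₁ = 5.20 × (1 + 0.052) = 5.4704.
r = 5.4704 / 61.90 + 0.052 = 0.08837 + 0.052 = 0.14037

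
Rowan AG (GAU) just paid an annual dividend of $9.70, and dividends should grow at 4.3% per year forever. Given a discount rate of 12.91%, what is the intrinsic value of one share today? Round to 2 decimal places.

$117.50

Gordon growth model: P₀ = D₁/(r − g). D₁ = 9.70 × (1 + 0.043) = 10.1171.
P₀ = 10.1171 / (0.1291 − 0.043) = 10.1171 / 0.0861 = 117.5041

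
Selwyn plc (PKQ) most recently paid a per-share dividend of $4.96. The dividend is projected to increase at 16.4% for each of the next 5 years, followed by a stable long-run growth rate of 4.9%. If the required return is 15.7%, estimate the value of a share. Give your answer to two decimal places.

Two-stage DDM. Project D₁…D_5 at 0.164, terminal growth 0.049, discount at r = 0.157.
D_1 = 5.7734
D_2 = 6.7203
D_3 = 7.8224
D_4 = 9.1053
D_5 = 10.5986
Terminal value at t=5: TV = D_6/(r−g) = 11.1179/(0.157−0.049) = 102.9434
P₀ = 5.7734/(1+0.157)^1 + 6.7203/(1+0.157)^2 + 7.8224/(1+0.157)^3 + 9.1053/(1+0.157)^4 + 10.5986/(1+0.157)^5 + 102.9434/(1+0.157)^5 = 74.9052

$74.91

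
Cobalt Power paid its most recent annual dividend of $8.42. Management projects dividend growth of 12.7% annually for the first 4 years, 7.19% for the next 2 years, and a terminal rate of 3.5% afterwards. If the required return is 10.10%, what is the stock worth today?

$190.88

Three-stage DDM. Project D₁…D_6; terminal Gordon value at t=6 with g = 0.035; discount at r = 0.101.
D_1 = 9.4893
D_2 = 10.6945
D_3 = 12.0527
D_4 = 13.5834
D_5 = 14.5600
D_6 = 15.6069
TV_6 = 16.1531/(0.101−0.035) = 244.7444
P₀ = Σ Dₜ/(1+r)ᵗ + TV_6/(1+r)^6 = 190.8780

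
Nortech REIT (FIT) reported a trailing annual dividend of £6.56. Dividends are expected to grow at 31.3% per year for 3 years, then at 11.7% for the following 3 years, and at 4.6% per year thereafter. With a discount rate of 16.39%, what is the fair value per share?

£125.06

Three-stage DDM. Project D₁…D_6; terminal Gordon value at t=6 with g = 0.046; discount at r = 0.1639.
D_1 = 8.6133
D_2 = 11.3092
D_3 = 14.8490
D_4 = 16.5864
D_5 = 18.5270
D_6 = 20.6946
TV_6 = 21.6466/(0.1639−0.046) = 183.6012
P₀ = Σ Dₜ/(1+r)ᵗ + TV_6/(1+r)^6 = 125.0589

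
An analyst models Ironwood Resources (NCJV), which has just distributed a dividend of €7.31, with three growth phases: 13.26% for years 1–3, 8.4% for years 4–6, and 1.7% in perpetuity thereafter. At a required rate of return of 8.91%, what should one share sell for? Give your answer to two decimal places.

Three-stage DDM. Project D₁…D_6; terminal Gordon value at t=6 with g = 0.017; discount at r = 0.0891.
D_1 = 8.2793
D_2 = 9.3771
D_3 = 10.6206
D_4 = 11.5127
D_5 = 12.4797
D_6 = 13.5280
TV_6 = 13.7580/(0.0891−0.017) = 190.8185
P₀ = Σ Dₜ/(1+r)ᵗ + TV_6/(1+r)^6 = 162.5069

€162.51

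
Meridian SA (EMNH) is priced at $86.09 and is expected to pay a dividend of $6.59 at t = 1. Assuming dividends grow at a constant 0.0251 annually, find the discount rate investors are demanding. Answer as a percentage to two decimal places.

10.16%

Rearranging the constant-growth DDM: r = D₁/P₀ + g.
r = 6.5900 / 86.09 + 0.0251 = 0.07655 + 0.0251 = 0.10165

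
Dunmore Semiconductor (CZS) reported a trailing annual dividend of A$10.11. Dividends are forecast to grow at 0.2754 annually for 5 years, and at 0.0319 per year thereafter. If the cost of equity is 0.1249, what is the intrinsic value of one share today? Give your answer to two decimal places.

Two-stage DDM. Project D₁…D_5 at 0.2754, terminal growth 0.0319, discount at r = 0.1249.
D_1 = 12.8943
D_2 = 16.4454
D_3 = 20.9744
D_4 = 26.7508
D_5 = 34.1180
Terminal value at t=5: TV = D_6/(r−g) = 35.2063/(0.1249−0.0319) = 378.5628
P₀ = 12.8943/(1+0.1249)^1 + 16.4454/(1+0.1249)^2 + 20.9744/(1+0.1249)^3 + 26.7508/(1+0.1249)^4 + 34.1180/(1+0.1249)^5 + 378.5628/(1+0.1249)^5 = 285.0104

A$285.01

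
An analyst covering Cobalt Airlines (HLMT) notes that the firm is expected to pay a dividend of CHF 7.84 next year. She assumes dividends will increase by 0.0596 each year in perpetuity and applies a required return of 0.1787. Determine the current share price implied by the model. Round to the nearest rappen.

Gordon growth model: P₀ = D₁/(r − g), with D₁ = 7.84 given directly.
P₀ = 7.8400 / (0.1787 − 0.0596) = 7.8400 / 0.1191 = 65.8270

CHF 65.83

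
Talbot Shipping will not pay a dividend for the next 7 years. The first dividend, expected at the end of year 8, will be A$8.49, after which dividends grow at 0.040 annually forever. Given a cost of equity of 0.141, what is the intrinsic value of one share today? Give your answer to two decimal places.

Deferred-dividend DDM. At t=7 the remaining stream is a growing perpetuity with first payment D_8 = 8.49.
V_7 = D_8/(r−g) = 8.49/(0.141−0.04) = 84.0594
P₀ = V_7/(1+r)^7 = 84.0594/(1+0.141)^7 = 33.3877

A$33.39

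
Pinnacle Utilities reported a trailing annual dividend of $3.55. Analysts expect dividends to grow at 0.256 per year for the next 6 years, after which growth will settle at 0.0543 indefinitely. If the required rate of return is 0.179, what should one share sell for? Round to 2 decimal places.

Two-stage DDM. Project D₁…D_6 at 0.256, terminal growth 0.0543, discount at r = 0.179.
D_1 = 4.4588
D_2 = 5.6003
D_3 = 7.0339
D_4 = 8.8346
D_5 = 11.0963
D_6 = 13.9369
Terminal value at t=6: TV = D_7/(r−g) = 14.6937/(0.179−0.0543) = 117.8322
P₀ = 4.4588/(1+0.179)^1 + 5.6003/(1+0.179)^2 + 7.0339/(1+0.179)^3 + 8.8346/(1+0.179)^4 + 11.0963/(1+0.179)^5 + 13.9369/(1+0.179)^6 + 117.8322/(1+0.179)^6 = 70.6062

$70.61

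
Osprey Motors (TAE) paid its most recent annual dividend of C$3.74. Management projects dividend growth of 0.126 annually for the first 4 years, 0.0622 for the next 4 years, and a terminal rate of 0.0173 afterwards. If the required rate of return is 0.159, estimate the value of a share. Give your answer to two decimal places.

Three-stage DDM. Project D₁…D_8; terminal Gordon value at t=8 with g = 0.0173; discount at r = 0.159.
D_1 = 4.2112
D_2 = 4.7419
D_3 = 5.3393
D_4 = 6.0121
D_5 = 6.3860
D_6 = 6.7832
D_7 = 7.2052
D_8 = 7.6533
TV_8 = 7.7857/(0.159−0.0173) = 54.9452
P₀ = Σ Dₜ/(1+r)ᵗ + TV_8/(1+r)^8 = 41.5684

C$41.57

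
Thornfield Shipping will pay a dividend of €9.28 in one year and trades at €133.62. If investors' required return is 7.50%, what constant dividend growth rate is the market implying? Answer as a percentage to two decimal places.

0.55%

From P₀ = D₁/(r − g), the implied growth is g = r − D₁/P₀.
g = 0.075 − 9.28/133.62 = 0.075 − 0.06945 = 0.00555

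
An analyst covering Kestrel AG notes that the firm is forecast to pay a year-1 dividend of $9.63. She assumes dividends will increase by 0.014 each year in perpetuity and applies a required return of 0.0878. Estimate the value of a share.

$130.49

Gordon growth model: P₀ = D₁/(r − g), with D₁ = 9.63 given directly.
P₀ = 9.6300 / (0.0878 − 0.014) = 9.6300 / 0.0738 = 130.4878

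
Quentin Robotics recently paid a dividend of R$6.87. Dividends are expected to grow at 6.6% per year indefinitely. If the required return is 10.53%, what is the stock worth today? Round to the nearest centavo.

R$186.35

Gordon growth model: P₀ = D₁/(r − g). D₁ = 6.87 × (1 + 0.066) = 7.3234.
P₀ = 7.3234 / (0.1053 − 0.066) = 7.3234 / 0.0393 = 186.3466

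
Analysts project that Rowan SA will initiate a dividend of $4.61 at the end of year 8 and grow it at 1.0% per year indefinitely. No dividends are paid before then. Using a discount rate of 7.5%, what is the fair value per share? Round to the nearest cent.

Deferred-dividend DDM. At t=7 the remaining stream is a growing perpetuity with first payment D_8 = 4.61.
V_7 = D_8/(r−g) = 4.61/(0.075−0.01) = 70.9231
P₀ = V_7/(1+r)^7 = 70.9231/(1+0.075)^7 = 42.7492

$42.75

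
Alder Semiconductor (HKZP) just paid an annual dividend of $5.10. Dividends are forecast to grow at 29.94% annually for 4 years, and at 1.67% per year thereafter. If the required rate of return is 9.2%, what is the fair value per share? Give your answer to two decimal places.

Two-stage DDM. Project D₁…D_4 at 0.2994, terminal growth 0.0167, discount at r = 0.092.
D_1 = 6.6269
D_2 = 8.6110
D_3 = 11.1892
D_4 = 14.5392
Terminal value at t=4: TV = D_5/(r−g) = 14.7820/(0.092−0.0167) = 196.3087
P₀ = 6.6269/(1+0.092)^1 + 8.6110/(1+0.092)^2 + 11.1892/(1+0.092)^3 + 14.5392/(1+0.092)^4 + 196.3087/(1+0.092)^4 = 170.1613

$170.16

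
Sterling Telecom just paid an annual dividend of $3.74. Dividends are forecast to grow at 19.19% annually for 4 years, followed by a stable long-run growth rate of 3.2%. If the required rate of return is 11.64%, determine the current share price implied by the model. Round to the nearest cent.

$77.08

Two-stage DDM. Project D₁…D_4 at 0.1919, terminal growth 0.032, discount at r = 0.1164.
D_1 = 4.4577
D_2 = 5.3131
D_3 = 6.3327
D_4 = 7.5480
Terminal value at t=4: TV = D_5/(r−g) = 7.7895/(0.1164−0.032) = 92.2929
P₀ = 4.4577/(1+0.1164)^1 + 5.3131/(1+0.1164)^2 + 6.3327/(1+0.1164)^3 + 7.5480/(1+0.1164)^4 + 92.2929/(1+0.1164)^4 = 77.0802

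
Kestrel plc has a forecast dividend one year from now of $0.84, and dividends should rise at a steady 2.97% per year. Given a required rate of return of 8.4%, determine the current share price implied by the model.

Gordon growth model: P₀ = D₁/(r − g), with D₁ = 0.84 given directly.
P₀ = 0.8400 / (0.084 − 0.0297) = 0.8400 / 0.0543 = 15.4696

$15.47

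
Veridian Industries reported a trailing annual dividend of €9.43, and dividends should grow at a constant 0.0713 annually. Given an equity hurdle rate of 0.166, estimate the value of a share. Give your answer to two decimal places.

€106.68

Gordon growth model: P₀ = D₁/(r − g). D₁ = 9.43 × (1 + 0.0713) = 10.1024.
P₀ = 10.1024 / (0.166 − 0.0713) = 10.1024 / 0.0947 = 106.6775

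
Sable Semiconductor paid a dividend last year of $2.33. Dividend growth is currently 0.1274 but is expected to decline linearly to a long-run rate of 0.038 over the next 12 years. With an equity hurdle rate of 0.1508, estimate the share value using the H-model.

$32.52

H-model: P₀ = D₀[(1+g_L) + H(g_S−g_L)]/(r−g_L), with H = 12/2 = 6.
P₀ = 2.33 × [(1+0.038) + 6×(0.1274−0.038)] / (0.1508−0.038)
   = 2.33 × 1.5744 / 0.1128 = 32.5209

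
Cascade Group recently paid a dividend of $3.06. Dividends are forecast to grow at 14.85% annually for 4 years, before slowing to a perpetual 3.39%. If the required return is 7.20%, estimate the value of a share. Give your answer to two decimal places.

Two-stage DDM. Project D₁…D_4 at 0.1485, terminal growth 0.0339, discount at r = 0.072.
D_1 = 3.5144
D_2 = 4.0363
D_3 = 4.6357
D_4 = 5.3241
Terminal value at t=4: TV = D_5/(r−g) = 5.5046/(0.072−0.0339) = 144.4771
P₀ = 3.5144/(1+0.072)^1 + 4.0363/(1+0.072)^2 + 4.6357/(1+0.072)^3 + 5.3241/(1+0.072)^4 + 144.4771/(1+0.072)^4 = 123.9858

$123.99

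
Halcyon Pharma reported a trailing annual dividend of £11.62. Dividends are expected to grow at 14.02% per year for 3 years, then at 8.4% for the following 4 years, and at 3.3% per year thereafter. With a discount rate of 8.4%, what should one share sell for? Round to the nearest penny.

£366.59

Three-stage DDM. Project D₁…D_7; terminal Gordon value at t=7 with g = 0.033; discount at r = 0.084.
D_1 = 13.2491
D_2 = 15.1067
D_3 = 17.2246
D_4 = 18.6715
D_5 = 20.2399
D_6 = 21.9400
D_7 = 23.7830
TV_7 = 24.5678/(0.084−0.033) = 481.7220
P₀ = Σ Dₜ/(1+r)ᵗ + TV_7/(1+r)^7 = 366.5914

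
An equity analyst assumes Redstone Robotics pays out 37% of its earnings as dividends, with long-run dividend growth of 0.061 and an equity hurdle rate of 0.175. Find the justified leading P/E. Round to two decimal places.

3.25

Justified leading P/E = b/(r−g) = 0.37/(0.175−0.061) = 3.2456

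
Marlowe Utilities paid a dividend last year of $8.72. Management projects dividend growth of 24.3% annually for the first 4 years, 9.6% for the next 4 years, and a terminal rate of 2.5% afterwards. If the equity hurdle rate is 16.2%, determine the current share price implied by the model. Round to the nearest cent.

Three-stage DDM. Project D₁…D_8; terminal Gordon value at t=8 with g = 0.025; discount at r = 0.162.
D_1 = 10.8390
D_2 = 13.4728
D_3 = 16.7467
D_4 = 20.8162
D_5 = 22.8145
D_6 = 25.0047
D_7 = 27.4052
D_8 = 30.0361
TV_8 = 30.7870/(0.162−0.025) = 224.7225
P₀ = Σ Dₜ/(1+r)ᵗ + TV_8/(1+r)^8 = 148.5486

$148.55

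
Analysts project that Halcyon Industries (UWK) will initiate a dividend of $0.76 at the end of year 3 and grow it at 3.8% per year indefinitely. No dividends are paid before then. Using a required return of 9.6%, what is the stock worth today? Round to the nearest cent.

$10.91

Deferred-dividend DDM. At t=2 the remaining stream is a growing perpetuity with first payment D_3 = 0.76.
V_2 = D_3/(r−g) = 0.76/(0.096−0.038) = 13.1034
P₀ = V_2/(1+r)^2 = 13.1034/(1+0.096)^2 = 10.9085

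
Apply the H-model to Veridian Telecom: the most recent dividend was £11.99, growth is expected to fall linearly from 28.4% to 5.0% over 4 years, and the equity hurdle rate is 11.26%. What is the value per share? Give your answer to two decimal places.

£290.75

H-model: P₀ = D₀[(1+g_L) + H(g_S−g_L)]/(r−g_L), with H = 4/2 = 2.
P₀ = 11.99 × [(1+0.05) + 2×(0.284−0.05)] / (0.1126−0.05)
   = 11.99 × 1.5180 / 0.0626 = 290.7479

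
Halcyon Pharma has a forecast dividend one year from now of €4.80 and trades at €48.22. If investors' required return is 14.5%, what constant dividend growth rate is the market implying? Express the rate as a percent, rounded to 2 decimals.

4.55%

From P₀ = D₁/(r − g), the implied growth is g = r − D₁/P₀.
g = 0.145 − 4.80/48.22 = 0.145 − 0.09954 = 0.04546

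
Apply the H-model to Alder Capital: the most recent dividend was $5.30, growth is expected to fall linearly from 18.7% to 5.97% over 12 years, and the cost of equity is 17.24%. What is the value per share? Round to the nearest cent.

H-model: P₀ = D₀[(1+g_L) + H(g_S−g_L)]/(r−g_L), with H = 12/2 = 6.
P₀ = 5.30 × [(1+0.0597) + 6×(0.187−0.0597)] / (0.1724−0.0597)
   = 5.30 × 1.8235 / 0.1127 = 85.7547

$85.75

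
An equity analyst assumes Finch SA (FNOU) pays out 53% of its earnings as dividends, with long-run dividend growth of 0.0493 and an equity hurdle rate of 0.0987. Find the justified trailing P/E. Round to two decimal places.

11.26

Justified trailing P/E = b(1+g)/(r−g) = 0.53×(1+0.0493)/(0.0987−0.0493) = 11.2577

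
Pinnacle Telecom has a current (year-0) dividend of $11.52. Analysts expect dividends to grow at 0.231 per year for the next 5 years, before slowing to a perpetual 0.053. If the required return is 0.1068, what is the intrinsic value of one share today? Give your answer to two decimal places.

$463.89

Two-stage DDM. Project D₁…D_5 at 0.231, terminal growth 0.053, discount at r = 0.1068.
D_1 = 14.1811
D_2 = 17.4570
D_3 = 21.4895
D_4 = 26.4536
D_5 = 32.5644
Terminal value at t=5: TV = D_6/(r−g) = 34.2903/(0.1068−0.053) = 637.3659
P₀ = 14.1811/(1+0.1068)^1 + 17.4570/(1+0.1068)^2 + 21.4895/(1+0.1068)^3 + 26.4536/(1+0.1068)^4 + 32.5644/(1+0.1068)^5 + 637.3659/(1+0.1068)^5 = 463.8927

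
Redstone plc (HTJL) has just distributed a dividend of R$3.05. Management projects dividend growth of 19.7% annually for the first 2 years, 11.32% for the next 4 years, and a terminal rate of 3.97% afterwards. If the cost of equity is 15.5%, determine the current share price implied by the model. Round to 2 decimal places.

Three-stage DDM. Project D₁…D_6; terminal Gordon value at t=6 with g = 0.0397; discount at r = 0.155.
D_1 = 3.6509
D_2 = 4.3701
D_3 = 4.8648
D_4 = 5.4154
D_5 = 6.0285
D_6 = 6.7109
TV_6 = 6.9773/(0.155−0.0397) = 60.5145
P₀ = Σ Dₜ/(1+r)ᵗ + TV_6/(1+r)^6 = 43.8866

R$43.89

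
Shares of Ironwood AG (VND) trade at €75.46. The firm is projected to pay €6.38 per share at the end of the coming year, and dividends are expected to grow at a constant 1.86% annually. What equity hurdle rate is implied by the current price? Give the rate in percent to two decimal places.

Rearranging the constant-growth DDM: r = D₁/P₀ + g.
r = 6.3800 / 75.46 + 0.0186 = 0.08455 + 0.0186 = 0.10315

10.31%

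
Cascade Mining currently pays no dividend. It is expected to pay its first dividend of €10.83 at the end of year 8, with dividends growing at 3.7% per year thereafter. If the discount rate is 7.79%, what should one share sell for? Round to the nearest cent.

Deferred-dividend DDM. At t=7 the remaining stream is a growing perpetuity with first payment D_8 = 10.83.
V_7 = D_8/(r−g) = 10.83/(0.0779−0.037) = 264.7922
P₀ = V_7/(1+r)^7 = 264.7922/(1+0.0779)^7 = 156.6231

€156.62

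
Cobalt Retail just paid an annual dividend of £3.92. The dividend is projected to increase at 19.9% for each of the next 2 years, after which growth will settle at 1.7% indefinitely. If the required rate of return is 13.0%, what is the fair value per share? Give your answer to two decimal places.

£48.29

Two-stage DDM. Project D₁…D_2 at 0.199, terminal growth 0.017, discount at r = 0.13.
D_1 = 4.7001
D_2 = 5.6354
Terminal value at t=2: TV = D_3/(r−g) = 5.7312/(0.13−0.017) = 50.7186
P₀ = 4.7001/(1+0.13)^1 + 5.6354/(1+0.13)^2 + 50.7186/(1+0.13)^2 = 48.2928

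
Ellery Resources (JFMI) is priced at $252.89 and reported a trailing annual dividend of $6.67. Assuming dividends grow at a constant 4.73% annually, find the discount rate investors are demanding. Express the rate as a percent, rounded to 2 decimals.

7.49%

Rearranging the constant-growth DDM: r = D₁/P₀ + g.
D₁ = 6.67 × (1 + 0.0473) = 6.9855.
r = 6.9855 / 252.89 + 0.0473 = 0.02762 + 0.0473 = 0.07492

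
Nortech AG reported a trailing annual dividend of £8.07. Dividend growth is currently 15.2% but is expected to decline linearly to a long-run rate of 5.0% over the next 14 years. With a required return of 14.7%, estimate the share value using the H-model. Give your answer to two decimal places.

H-model: P₀ = D₀[(1+g_L) + H(g_S−g_L)]/(r−g_L), with H = 14/2 = 7.
P₀ = 8.07 × [(1+0.05) + 7×(0.152−0.05)] / (0.147−0.05)
   = 8.07 × 1.7640 / 0.097 = 146.7575

£146.76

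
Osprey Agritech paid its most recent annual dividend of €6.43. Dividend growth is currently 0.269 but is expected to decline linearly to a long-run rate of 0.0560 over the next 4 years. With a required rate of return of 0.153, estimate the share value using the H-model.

€98.24

H-model: P₀ = D₀[(1+g_L) + H(g_S−g_L)]/(r−g_L), with H = 4/2 = 2.
P₀ = 6.43 × [(1+0.056) + 2×(0.269−0.056)] / (0.153−0.056)
   = 6.43 × 1.4820 / 0.097 = 98.2398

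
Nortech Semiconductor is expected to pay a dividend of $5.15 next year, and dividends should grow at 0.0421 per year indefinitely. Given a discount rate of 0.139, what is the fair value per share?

Gordon growth model: P₀ = D₁/(r − g), with D₁ = 5.15 given directly.
P₀ = 5.1500 / (0.139 − 0.0421) = 5.1500 / 0.0969 = 53.1476

$53.15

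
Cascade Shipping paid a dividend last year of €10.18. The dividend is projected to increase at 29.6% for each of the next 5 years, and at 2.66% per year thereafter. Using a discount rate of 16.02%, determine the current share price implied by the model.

€207.87

Two-stage DDM. Project D₁…D_5 at 0.296, terminal growth 0.0266, discount at r = 0.1602.
D_1 = 13.1933
D_2 = 17.0985
D_3 = 22.1596
D_4 = 28.7189
D_5 = 37.2197
Terminal value at t=5: TV = D_6/(r−g) = 38.2097/(0.1602−0.0266) = 286.0010
P₀ = 13.1933/(1+0.1602)^1 + 17.0985/(1+0.1602)^2 + 22.1596/(1+0.1602)^3 + 28.7189/(1+0.1602)^4 + 37.2197/(1+0.1602)^5 + 286.0010/(1+0.1602)^5 = 207.8708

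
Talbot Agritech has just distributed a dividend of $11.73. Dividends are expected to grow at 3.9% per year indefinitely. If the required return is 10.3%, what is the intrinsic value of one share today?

$190.43

Gordon growth model: P₀ = D₁/(r − g). D₁ = 11.73 × (1 + 0.039) = 12.1875.
P₀ = 12.1875 / (0.103 − 0.039) = 12.1875 / 0.064 = 190.4292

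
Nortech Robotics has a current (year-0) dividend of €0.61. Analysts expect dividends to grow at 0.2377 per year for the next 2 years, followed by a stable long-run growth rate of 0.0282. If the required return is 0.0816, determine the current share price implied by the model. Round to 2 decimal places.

€16.88

Two-stage DDM. Project D₁…D_2 at 0.2377, terminal growth 0.0282, discount at r = 0.0816.
D_1 = 0.7550
D_2 = 0.9345
Terminal value at t=2: TV = D_3/(r−g) = 0.9608/(0.0816−0.0282) = 17.9927
P₀ = 0.7550/(1+0.0816)^1 + 0.9345/(1+0.0816)^2 + 17.9927/(1+0.0816)^2 = 16.8771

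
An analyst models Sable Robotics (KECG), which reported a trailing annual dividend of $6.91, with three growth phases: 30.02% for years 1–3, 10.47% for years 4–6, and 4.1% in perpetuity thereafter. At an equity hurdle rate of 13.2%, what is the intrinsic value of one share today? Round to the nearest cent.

Three-stage DDM. Project D₁…D_6; terminal Gordon value at t=6 with g = 0.041; discount at r = 0.132.
D_1 = 8.9844
D_2 = 11.6815
D_3 = 15.1883
D_4 = 16.7785
D_5 = 18.5352
D_6 = 20.4758
TV_6 = 21.3153/(0.132−0.041) = 234.2345
P₀ = Σ Dₜ/(1+r)ᵗ + TV_6/(1+r)^6 = 168.7639

$168.76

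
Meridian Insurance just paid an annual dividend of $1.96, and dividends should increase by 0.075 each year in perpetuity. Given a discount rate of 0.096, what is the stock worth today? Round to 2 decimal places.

Gordon growth model: P₀ = D₁/(r − g). D₁ = 1.96 × (1 + 0.075) = 2.1070.
P₀ = 2.1070 / (0.096 − 0.075) = 2.1070 / 0.021 = 100.3333

$100.33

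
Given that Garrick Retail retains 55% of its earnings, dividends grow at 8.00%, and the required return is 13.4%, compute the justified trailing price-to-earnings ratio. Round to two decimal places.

Payout ratio b = 1 − 0.55 = 0.45.
Justified trailing P/E = b(1+g)/(r−g) = 0.45×(1+0.08)/(0.134−0.08) = 9.0000

9.00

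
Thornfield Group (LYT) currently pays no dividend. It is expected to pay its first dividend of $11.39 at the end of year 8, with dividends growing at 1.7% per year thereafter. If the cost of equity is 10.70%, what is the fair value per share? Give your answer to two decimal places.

Deferred-dividend DDM. At t=7 the remaining stream is a growing perpetuity with first payment D_8 = 11.39.
V_7 = D_8/(r−g) = 11.39/(0.107−0.017) = 126.5556
P₀ = V_7/(1+r)^7 = 126.5556/(1+0.107)^7 = 62.1223

$62.12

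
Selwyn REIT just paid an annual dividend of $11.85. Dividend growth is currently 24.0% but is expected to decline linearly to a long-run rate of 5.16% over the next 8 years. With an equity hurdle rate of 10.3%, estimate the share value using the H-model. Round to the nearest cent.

$416.18

H-model: P₀ = D₀[(1+g_L) + H(g_S−g_L)]/(r−g_L), with H = 8/2 = 4.
P₀ = 11.85 × [(1+0.0516) + 4×(0.24−0.0516)] / (0.103−0.0516)
   = 11.85 × 1.8052 / 0.0514 = 416.1794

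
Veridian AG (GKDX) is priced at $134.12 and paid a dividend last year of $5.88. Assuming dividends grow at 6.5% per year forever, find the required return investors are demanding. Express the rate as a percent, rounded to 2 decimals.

11.17%

Rearranging the constant-growth DDM: r = D₁/P₀ + g.
D₁ = 5.88 × (1 + 0.065) = 6.2622.
r = 6.2622 / 134.12 + 0.065 = 0.04669 + 0.065 = 0.11169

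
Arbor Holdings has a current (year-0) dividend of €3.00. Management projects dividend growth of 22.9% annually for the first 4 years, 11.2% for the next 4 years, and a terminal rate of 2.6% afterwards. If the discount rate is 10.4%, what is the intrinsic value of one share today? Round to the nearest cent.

Three-stage DDM. Project D₁…D_8; terminal Gordon value at t=8 with g = 0.026; discount at r = 0.104.
D_1 = 3.6870
D_2 = 4.5313
D_3 = 5.5690
D_4 = 6.8443
D_5 = 7.6109
D_6 = 8.4633
D_7 = 9.4112
D_8 = 10.4652
TV_8 = 10.7373/(0.104−0.026) = 137.6578
P₀ = Σ Dₜ/(1+r)ᵗ + TV_8/(1+r)^8 = 96.9497

€96.95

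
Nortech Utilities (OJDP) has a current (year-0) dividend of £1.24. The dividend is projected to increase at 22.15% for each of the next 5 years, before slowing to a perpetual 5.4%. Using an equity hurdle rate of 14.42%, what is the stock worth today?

Two-stage DDM. Project D₁…D_5 at 0.2215, terminal growth 0.054, discount at r = 0.1442.
D_1 = 1.5147
D_2 = 1.8502
D_3 = 2.2600
D_4 = 2.7605
D_5 = 3.3720
Terminal value at t=5: TV = D_6/(r−g) = 3.5541/(0.1442−0.054) = 39.4024
P₀ = 1.5147/(1+0.1442)^1 + 1.8502/(1+0.1442)^2 + 2.2600/(1+0.1442)^3 + 2.7605/(1+0.1442)^4 + 3.3720/(1+0.1442)^5 + 39.4024/(1+0.1442)^5 = 27.6672

£27.67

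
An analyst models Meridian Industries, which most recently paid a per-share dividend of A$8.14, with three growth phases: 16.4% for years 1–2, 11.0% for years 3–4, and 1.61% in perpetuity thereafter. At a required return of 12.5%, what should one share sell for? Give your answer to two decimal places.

A$113.37

Three-stage DDM. Project D₁…D_4; terminal Gordon value at t=4 with g = 0.0161; discount at r = 0.125.
D_1 = 9.4750
D_2 = 11.0289
D_3 = 12.2420
D_4 = 13.5887
TV_4 = 13.8074/(0.125−0.0161) = 126.7900
P₀ = Σ Dₜ/(1+r)ᵗ + TV_4/(1+r)^4 = 113.3720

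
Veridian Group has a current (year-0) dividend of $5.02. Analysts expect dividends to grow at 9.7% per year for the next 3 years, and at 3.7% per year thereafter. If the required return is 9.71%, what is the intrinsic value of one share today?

$101.65

Two-stage DDM. Project D₁…D_3 at 0.097, terminal growth 0.037, discount at r = 0.0971.
D_1 = 5.5069
D_2 = 6.0411
D_3 = 6.6271
Terminal value at t=3: TV = D_4/(r−g) = 6.8723/(0.0971−0.037) = 114.3478
P₀ = 5.5069/(1+0.0971)^1 + 6.0411/(1+0.0971)^2 + 6.6271/(1+0.0971)^3 + 114.3478/(1+0.0971)^3 = 101.6515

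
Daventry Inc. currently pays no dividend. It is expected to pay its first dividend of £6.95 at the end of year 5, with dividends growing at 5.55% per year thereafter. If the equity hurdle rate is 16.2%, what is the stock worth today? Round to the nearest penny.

£35.79

Deferred-dividend DDM. At t=4 the remaining stream is a growing perpetuity with first payment D_5 = 6.95.
V_4 = D_5/(r−g) = 6.95/(0.162−0.0555) = 65.2582
P₀ = V_4/(1+r)^4 = 65.2582/(1+0.162)^4 = 35.7940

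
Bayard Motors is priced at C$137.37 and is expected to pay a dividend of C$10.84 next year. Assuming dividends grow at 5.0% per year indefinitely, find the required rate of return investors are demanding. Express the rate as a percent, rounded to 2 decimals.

Rearranging the constant-growth DDM: r = D₁/P₀ + g.
r = 10.8400 / 137.37 + 0.05 = 0.07891 + 0.05 = 0.12891

12.89%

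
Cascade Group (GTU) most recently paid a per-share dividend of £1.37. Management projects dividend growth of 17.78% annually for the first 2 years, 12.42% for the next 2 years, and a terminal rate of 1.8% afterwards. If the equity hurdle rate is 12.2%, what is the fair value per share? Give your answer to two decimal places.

Three-stage DDM. Project D₁…D_4; terminal Gordon value at t=4 with g = 0.018; discount at r = 0.122.
D_1 = 1.6136
D_2 = 1.9005
D_3 = 2.1365
D_4 = 2.4019
TV_4 = 2.4451/(0.122−0.018) = 23.5107
P₀ = Σ Dₜ/(1+r)ᵗ + TV_4/(1+r)^4 = 20.8112

£20.81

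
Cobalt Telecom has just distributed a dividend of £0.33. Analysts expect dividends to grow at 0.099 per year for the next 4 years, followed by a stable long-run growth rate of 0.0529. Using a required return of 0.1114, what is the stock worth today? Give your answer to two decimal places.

Two-stage DDM. Project D₁…D_4 at 0.099, terminal growth 0.0529, discount at r = 0.1114.
D_1 = 0.3627
D_2 = 0.3986
D_3 = 0.4380
D_4 = 0.4814
Terminal value at t=4: TV = D_5/(r−g) = 0.5069/(0.1114−0.0529) = 8.6643
P₀ = 0.3627/(1+0.1114)^1 + 0.3986/(1+0.1114)^2 + 0.4380/(1+0.1114)^3 + 0.4814/(1+0.1114)^4 + 8.6643/(1+0.1114)^4 = 6.9624

£6.96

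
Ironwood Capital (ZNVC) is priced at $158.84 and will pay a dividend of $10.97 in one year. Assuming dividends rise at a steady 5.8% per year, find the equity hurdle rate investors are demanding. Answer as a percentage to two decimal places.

Rearranging the constant-growth DDM: r = D₁/P₀ + g.
r = 10.9700 / 158.84 + 0.058 = 0.06906 + 0.058 = 0.12706

12.71%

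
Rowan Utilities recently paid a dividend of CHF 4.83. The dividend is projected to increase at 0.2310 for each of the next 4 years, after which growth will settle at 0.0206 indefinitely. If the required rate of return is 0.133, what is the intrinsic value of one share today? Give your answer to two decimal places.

Two-stage DDM. Project D₁…D_4 at 0.231, terminal growth 0.0206, discount at r = 0.133.
D_1 = 5.9457
D_2 = 7.3192
D_3 = 9.0099
D_4 = 11.0912
Terminal value at t=4: TV = D_5/(r−g) = 11.3197/(0.133−0.0206) = 100.7091
P₀ = 5.9457/(1+0.133)^1 + 7.3192/(1+0.133)^2 + 9.0099/(1+0.133)^3 + 11.0912/(1+0.133)^4 + 100.7091/(1+0.133)^4 = 84.9902

CHF 84.99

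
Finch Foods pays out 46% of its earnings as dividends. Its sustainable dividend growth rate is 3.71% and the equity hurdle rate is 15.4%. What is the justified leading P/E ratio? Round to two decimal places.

3.93

Justified leading P/E = b/(r−g) = 0.46/(0.154−0.0371) = 3.9350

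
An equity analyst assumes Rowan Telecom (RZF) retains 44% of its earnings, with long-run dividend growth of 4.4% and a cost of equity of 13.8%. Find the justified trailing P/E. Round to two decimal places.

6.22

Payout ratio b = 1 − 0.44 = 0.56.
Justified trailing P/E = b(1+g)/(r−g) = 0.56×(1+0.044)/(0.138−0.044) = 6.2196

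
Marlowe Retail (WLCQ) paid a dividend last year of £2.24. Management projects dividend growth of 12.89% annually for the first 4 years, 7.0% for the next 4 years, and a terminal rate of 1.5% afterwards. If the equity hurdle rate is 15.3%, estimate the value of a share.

£26.59

Three-stage DDM. Project D₁…D_8; terminal Gordon value at t=8 with g = 0.015; discount at r = 0.153.
D_1 = 2.5287
D_2 = 2.8547
D_3 = 3.2227
D_4 = 3.6381
D_5 = 3.8927
D_6 = 4.1652
D_7 = 4.4568
D_8 = 4.7688
TV_8 = 4.8403/(0.153−0.015) = 35.0745
P₀ = Σ Dₜ/(1+r)ᵗ + TV_8/(1+r)^8 = 26.5860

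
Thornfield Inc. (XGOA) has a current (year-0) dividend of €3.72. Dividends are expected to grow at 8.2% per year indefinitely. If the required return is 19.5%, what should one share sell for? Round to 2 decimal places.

Gordon growth model: P₀ = D₁/(r − g). D₁ = 3.72 × (1 + 0.082) = 4.0250.
P₀ = 4.0250 / (0.195 − 0.082) = 4.0250 / 0.113 = 35.6198

€35.62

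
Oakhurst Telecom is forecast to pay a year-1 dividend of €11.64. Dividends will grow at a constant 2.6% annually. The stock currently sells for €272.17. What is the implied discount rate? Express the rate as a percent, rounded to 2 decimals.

6.88%

Rearranging the constant-growth DDM: r = D₁/P₀ + g.
r = 11.6400 / 272.17 + 0.026 = 0.04277 + 0.026 = 0.06877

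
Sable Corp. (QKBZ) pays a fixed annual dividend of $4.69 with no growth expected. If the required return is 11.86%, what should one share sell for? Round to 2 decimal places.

$39.54

Zero-growth DDM (perpetuity): P₀ = D/r = 4.69 / 0.1186 = 39.5447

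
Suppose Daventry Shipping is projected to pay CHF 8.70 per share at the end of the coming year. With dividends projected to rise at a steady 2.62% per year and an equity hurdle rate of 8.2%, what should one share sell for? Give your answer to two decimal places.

CHF 155.91

Gordon growth model: P₀ = D₁/(r − g), with D₁ = 8.70 given directly.
P₀ = 8.7000 / (0.082 − 0.0262) = 8.7000 / 0.0558 = 155.9140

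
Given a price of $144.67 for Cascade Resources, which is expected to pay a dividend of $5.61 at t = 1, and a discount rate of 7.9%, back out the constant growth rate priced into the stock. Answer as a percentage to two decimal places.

From P₀ = D₁/(r − g), the implied growth is g = r − D₁/P₀.
g = 0.079 − 5.61/144.67 = 0.079 − 0.03878 = 0.04022

4.02%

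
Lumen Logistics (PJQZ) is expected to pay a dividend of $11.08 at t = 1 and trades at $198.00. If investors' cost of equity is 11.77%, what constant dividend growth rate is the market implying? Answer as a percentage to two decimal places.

6.17%

From P₀ = D₁/(r − g), the implied growth is g = r − D₁/P₀.
g = 0.1177 − 11.08/198.00 = 0.1177 − 0.05596 = 0.06174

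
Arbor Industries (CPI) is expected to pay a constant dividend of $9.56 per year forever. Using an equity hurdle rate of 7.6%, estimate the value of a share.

Zero-growth DDM (perpetuity): P₀ = D/r = 9.56 / 0.076 = 125.7895

$125.79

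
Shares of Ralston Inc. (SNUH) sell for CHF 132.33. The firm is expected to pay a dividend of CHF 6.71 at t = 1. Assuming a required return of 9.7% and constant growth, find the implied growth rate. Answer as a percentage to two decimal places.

4.63%

From P₀ = D₁/(r − g), the implied growth is g = r − D₁/P₀.
g = 0.097 − 6.71/132.33 = 0.097 − 0.05071 = 0.04629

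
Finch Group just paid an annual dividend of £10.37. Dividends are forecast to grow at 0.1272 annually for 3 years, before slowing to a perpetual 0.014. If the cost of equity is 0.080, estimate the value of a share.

£215.05

Two-stage DDM. Project D₁…D_3 at 0.1272, terminal growth 0.014, discount at r = 0.08.
D_1 = 11.6891
D_2 = 13.1759
D_3 = 14.8519
Terminal value at t=3: TV = D_4/(r−g) = 15.0598/(0.08−0.014) = 228.1790
P₀ = 11.6891/(1+0.08)^1 + 13.1759/(1+0.08)^2 + 14.8519/(1+0.08)^3 + 228.1790/(1+0.08)^3 = 215.0452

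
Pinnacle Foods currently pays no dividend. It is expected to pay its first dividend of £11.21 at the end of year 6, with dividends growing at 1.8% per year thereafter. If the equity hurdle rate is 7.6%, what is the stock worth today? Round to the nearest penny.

Deferred-dividend DDM. At t=5 the remaining stream is a growing perpetuity with first payment D_6 = 11.21.
V_5 = D_6/(r−g) = 11.21/(0.076−0.018) = 193.2759
P₀ = V_5/(1+r)^5 = 193.2759/(1+0.076)^5 = 134.0035

£134.00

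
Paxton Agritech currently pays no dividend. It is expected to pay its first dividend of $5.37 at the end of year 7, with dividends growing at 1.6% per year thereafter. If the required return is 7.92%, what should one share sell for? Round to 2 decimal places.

$53.78

Deferred-dividend DDM. At t=6 the remaining stream is a growing perpetuity with first payment D_7 = 5.37.
V_6 = D_7/(r−g) = 5.37/(0.0792−0.016) = 84.9684
P₀ = V_6/(1+r)^6 = 84.9684/(1+0.0792)^6 = 53.7831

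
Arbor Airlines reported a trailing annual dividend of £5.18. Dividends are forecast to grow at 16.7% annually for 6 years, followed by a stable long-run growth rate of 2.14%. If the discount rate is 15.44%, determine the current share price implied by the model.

£74.75

Two-stage DDM. Project D₁…D_6 at 0.167, terminal growth 0.0214, discount at r = 0.1544.
D_1 = 6.0451
D_2 = 7.0546
D_3 = 8.2327
D_4 = 9.6076
D_5 = 11.2120
D_6 = 13.0844
Terminal value at t=6: TV = D_7/(r−g) = 13.3644/(0.1544−0.0214) = 100.4845
P₀ = 6.0451/(1+0.1544)^1 + 7.0546/(1+0.1544)^2 + 8.2327/(1+0.1544)^3 + 9.6076/(1+0.1544)^4 + 11.2120/(1+0.1544)^5 + 13.0844/(1+0.1544)^6 + 100.4845/(1+0.1544)^6 = 74.7473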